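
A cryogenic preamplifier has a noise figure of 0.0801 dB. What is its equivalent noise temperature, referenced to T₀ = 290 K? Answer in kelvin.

5.40 K

F = 10^(0.0801/10) = 1.01861
T_e = (F − 1)·T₀ = (1.01861 − 1) × 290 = 5.40 K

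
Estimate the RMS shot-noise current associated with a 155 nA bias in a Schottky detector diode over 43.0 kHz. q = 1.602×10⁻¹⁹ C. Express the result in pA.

46.2 pA

I_n = √(2qI·B)
2qI·B = 2 × 1.602×10⁻¹⁹ × 1.55×10⁻⁷ × 4.30×10⁴ = 2.14×10⁻²¹ A²
I_n = √(2.14×10⁻²¹) = 4.62×10⁻¹¹ A = 46.2 pA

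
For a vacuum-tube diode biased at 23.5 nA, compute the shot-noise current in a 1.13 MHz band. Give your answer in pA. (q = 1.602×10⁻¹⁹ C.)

92.2 pA

I_n = √(2qI·B)
2qI·B = 2 × 1.602×10⁻¹⁹ × 2.35×10⁻⁸ × 1.13×10⁶ = 8.51×10⁻²¹ A²
I_n = √(8.51×10⁻²¹) = 9.22×10⁻¹¹ A = 92.2 pA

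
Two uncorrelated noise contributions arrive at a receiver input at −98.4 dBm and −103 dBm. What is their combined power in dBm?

Convert to linear, add, convert back:
P₁ = 1.45×10⁻¹³ W, P₂ = 5.01×10⁻¹⁴ W
P_tot = 1.95×10⁻¹³ W → 10 log₁₀(P_tot / 10⁻³) = −97.1 dBm

−97.1 dBm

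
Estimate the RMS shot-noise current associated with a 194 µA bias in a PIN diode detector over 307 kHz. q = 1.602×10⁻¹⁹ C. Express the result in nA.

I_n = √(2qI·B)
2qI·B = 2 × 1.602×10⁻¹⁹ × 1.94×10⁻⁴ × 3.07×10⁵ = 1.91×10⁻¹⁷ A²
I_n = √(1.91×10⁻¹⁷) = 4.37×10⁻⁹ A = 4.37 nA

4.37 nA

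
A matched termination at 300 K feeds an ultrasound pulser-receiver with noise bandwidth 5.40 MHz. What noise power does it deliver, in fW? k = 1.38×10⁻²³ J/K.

22.4 fW

P_n = kTB = 1.38×10⁻²³ × 300 × 5.40×10⁶ = 2.24×10⁻¹⁴ W = 22.4 fW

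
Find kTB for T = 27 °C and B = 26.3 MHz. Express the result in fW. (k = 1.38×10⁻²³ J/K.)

T = 27 °C + 273.15 = 300.15 K
P_n = kTB = 1.38×10⁻²³ × 300.15 × 2.63×10⁷ = 1.09×10⁻¹³ W = 109 fW

109 fW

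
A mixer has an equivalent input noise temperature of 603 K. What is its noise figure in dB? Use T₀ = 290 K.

4.88 dB

F = 1 + T_e/T₀ = 1 + 603/290 = 3.07931
NF = 10 log₁₀(3.07931) = 4.88 dB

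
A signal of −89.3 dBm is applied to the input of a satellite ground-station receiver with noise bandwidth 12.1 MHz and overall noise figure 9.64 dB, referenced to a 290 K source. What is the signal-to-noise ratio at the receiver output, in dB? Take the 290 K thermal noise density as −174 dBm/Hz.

Noise floor: N = −174 + 10 log₁₀(B) + NF
10 log₁₀(1.21×10⁷) = 70.83 dB
N = −174 + 70.83 + 9.64 = −93.53 dBm
SNR = P_sig − N = −89.3 − (−93.53) = 4.23 dB → 4.2 dB

4.2 dB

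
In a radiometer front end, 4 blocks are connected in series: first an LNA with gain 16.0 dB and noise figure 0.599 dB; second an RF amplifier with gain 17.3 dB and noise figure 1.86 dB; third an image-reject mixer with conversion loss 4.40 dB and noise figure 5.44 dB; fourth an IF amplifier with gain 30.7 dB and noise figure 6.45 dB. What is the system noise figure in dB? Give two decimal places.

0.67 dB

Convert to linear (a loss of L dB is a gain of −L dB): F_i = 10^(NF_i/10), G_i = 10^(G_i,dB/10)
  Stage 1: F_1 = 10^(0.599/10) = 1.148, G_1 = 10^(16.0/10) = 39.81
  Stage 2: F_2 = 10^(1.86/10) = 1.535, G_2 = 10^(17.3/10) = 53.70
  Stage 3: F_3 = 10^(5.44/10) = 3.499, G_3 = 10^(−4.40/10) = 0.3631
  Stage 4: F_4 = 10^(6.45/10) = 4.416, G_4 = 10^(30.7/10) = 1175
Friis cascade:
  F = 1.148 + (1.535 − 1)/39.81 + (3.499 − 1)/2138 + (4.416 − 1)/776.2 = 1.167
NF = 10 log₁₀(1.167) = 0.67 dB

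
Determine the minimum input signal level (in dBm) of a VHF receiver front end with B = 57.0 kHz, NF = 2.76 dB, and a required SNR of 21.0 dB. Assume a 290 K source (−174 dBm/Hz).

−102.7 dBm

Sensitivity = −174 + 10 log₁₀(B) + NF + SNR_min
= −174 + 47.56 + 2.76 + 21.0
= −102.68 dBm → −102.7 dBm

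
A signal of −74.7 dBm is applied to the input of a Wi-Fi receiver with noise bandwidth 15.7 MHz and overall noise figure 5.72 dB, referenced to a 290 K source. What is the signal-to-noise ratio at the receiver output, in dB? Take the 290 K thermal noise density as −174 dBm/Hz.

Noise floor: N = −174 + 10 log₁₀(B) + NF
10 log₁₀(1.57×10⁷) = 71.96 dB
N = −174 + 71.96 + 5.72 = −96.32 dBm
SNR = P_sig − N = −74.7 − (−96.32) = 21.62 dB → 21.6 dB

21.6 dB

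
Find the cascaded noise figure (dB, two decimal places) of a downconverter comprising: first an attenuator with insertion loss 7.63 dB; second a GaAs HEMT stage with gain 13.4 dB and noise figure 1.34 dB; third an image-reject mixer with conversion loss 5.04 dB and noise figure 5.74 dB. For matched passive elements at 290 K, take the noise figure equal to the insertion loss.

9.35 dB

Convert to linear (a loss of L dB is a gain of −L dB): F_i = 10^(NF_i/10), G_i = 10^(G_i,dB/10)
  Stage 1: F_1 = 10^(7.63/10) = 5.794, G_1 = 10^(−7.63/10) = 0.1726
  Stage 2: F_2 = 10^(1.34/10) = 1.361, G_2 = 10^(13.4/10) = 21.88
  Stage 3: F_3 = 10^(5.74/10) = 3.750, G_3 = 10^(−5.04/10) = 0.3133
Friis cascade:
  F = 5.794 + (1.361 − 1)/0.1726 + (3.750 − 1)/3.776 = 8.617
NF = 10 log₁₀(8.617) = 9.35 dB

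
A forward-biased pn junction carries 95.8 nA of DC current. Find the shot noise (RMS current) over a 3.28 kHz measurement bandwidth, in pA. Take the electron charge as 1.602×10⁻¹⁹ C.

10.0 pA

I_n = √(2qI·B)
2qI·B = 2 × 1.602×10⁻¹⁹ × 9.58×10⁻⁸ × 3.28×10³ = 1.01×10⁻²² A²
I_n = √(1.01×10⁻²²) = 1.00×10⁻¹¹ A = 10.0 pA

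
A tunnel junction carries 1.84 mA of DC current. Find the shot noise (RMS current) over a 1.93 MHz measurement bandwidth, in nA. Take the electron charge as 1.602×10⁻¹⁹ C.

I_n = √(2qI·B)
2qI·B = 2 × 1.602×10⁻¹⁹ × 1.84×10⁻³ × 1.93×10⁶ = 1.14×10⁻¹⁵ A²
I_n = √(1.14×10⁻¹⁵) = 3.37×10⁻⁸ A = 33.7 nA

33.7 nA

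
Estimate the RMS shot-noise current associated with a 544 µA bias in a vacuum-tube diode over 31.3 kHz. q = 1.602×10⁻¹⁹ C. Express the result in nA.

2.34 nA

I_n = √(2qI·B)
2qI·B = 2 × 1.602×10⁻¹⁹ × 5.44×10⁻⁴ × 3.13×10⁴ = 5.46×10⁻¹⁸ A²
I_n = √(5.46×10⁻¹⁸) = 2.34×10⁻⁹ A = 2.34 nA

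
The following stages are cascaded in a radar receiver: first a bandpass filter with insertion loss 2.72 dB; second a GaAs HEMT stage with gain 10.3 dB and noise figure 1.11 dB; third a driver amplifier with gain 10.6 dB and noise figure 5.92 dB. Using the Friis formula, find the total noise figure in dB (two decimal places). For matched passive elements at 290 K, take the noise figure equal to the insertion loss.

Convert to linear (a loss of L dB is a gain of −L dB): F_i = 10^(NF_i/10), G_i = 10^(G_i,dB/10)
  Stage 1: F_1 = 10^(2.72/10) = 1.871, G_1 = 10^(−2.72/10) = 0.5346
  Stage 2: F_2 = 10^(1.11/10) = 1.291, G_2 = 10^(10.3/10) = 10.72
  Stage 3: F_3 = 10^(5.92/10) = 3.908, G_3 = 10^(10.6/10) = 11.48
Friis cascade:
  F = 1.871 + (1.291 − 1)/0.5346 + (3.908 − 1)/5.728 = 2.923
NF = 10 log₁₀(2.923) = 4.66 dB

4.66 dB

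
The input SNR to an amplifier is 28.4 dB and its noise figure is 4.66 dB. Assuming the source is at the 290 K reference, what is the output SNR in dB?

23.74 dB

By definition F = SNR_in/SNR_out, so in dB: SNR_out = SNR_in − NF
SNR_out = 28.4 − 4.66 = 23.74 dB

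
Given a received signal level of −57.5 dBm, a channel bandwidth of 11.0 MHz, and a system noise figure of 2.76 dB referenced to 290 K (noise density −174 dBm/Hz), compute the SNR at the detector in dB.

Noise floor: N = −174 + 10 log₁₀(B) + NF
10 log₁₀(1.10×10⁷) = 70.41 dB
N = −174 + 70.41 + 2.76 = −100.83 dBm
SNR = P_sig − N = −57.5 − (−100.83) = 43.33 dB → 43.3 dB

43.3 dB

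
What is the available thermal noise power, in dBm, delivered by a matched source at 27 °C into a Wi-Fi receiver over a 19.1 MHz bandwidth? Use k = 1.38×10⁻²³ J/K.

−101.0 dBm

T = 27 °C + 273.15 = 300.15 K
P_n = kTB = 1.38×10⁻²³ × 300.15 × 1.91×10⁷ = 7.91×10⁻¹⁴ W
In dBm: 10 log₁₀(7.91×10⁻¹⁴ / 10⁻³) = −101.0 dBm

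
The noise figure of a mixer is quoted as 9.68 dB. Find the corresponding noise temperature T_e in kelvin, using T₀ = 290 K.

2404 K

F = 10^(9.68/10) = 9.28966
T_e = (F − 1)·T₀ = (9.28966 − 1) × 290 = 2404 K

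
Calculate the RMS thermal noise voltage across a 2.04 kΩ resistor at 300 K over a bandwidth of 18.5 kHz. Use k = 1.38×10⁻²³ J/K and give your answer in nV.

791 nV

V_n = √(4kTRB)
4kTRB = 4 × 1.38×10⁻²³ × 300 × 2.04×10³ × 1.85×10⁴ = 6.25×10⁻¹³ V²
V_n = √(6.25×10⁻¹³) = 7.91×10⁻⁷ V = 791 nV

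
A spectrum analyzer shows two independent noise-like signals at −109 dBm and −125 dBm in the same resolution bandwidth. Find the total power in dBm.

−108.9 dBm

Convert to linear, add, convert back:
P₁ = 1.26×10⁻¹⁴ W, P₂ = 3.16×10⁻¹⁶ W
P_tot = 1.29×10⁻¹⁴ W → 10 log₁₀(P_tot / 10⁻³) = −108.9 dBm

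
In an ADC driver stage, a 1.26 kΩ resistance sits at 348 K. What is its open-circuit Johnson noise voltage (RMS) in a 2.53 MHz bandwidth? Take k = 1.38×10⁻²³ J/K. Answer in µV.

7.83 µV

V_n = √(4kTRB)
4kTRB = 4 × 1.38×10⁻²³ × 348 × 1.26×10³ × 2.53×10⁶ = 6.12×10⁻¹¹ V²
V_n = √(6.12×10⁻¹¹) = 7.83×10⁻⁶ V = 7.83 µV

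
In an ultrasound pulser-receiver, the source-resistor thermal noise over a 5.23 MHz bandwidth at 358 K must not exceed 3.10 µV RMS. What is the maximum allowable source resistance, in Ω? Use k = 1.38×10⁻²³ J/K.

Johnson–Nyquist: V_n = √(4kTRB) ⇒ R = V_n² / (4kTB)
4kTB = 4 × 1.38×10⁻²³ × 358 × 5.23×10⁶ = 1.03×10⁻¹³
R = (3.10×10⁻⁶)² / 1.03×10⁻¹³ = 9.30×10¹ Ω = 93.0 Ω

93.0 Ω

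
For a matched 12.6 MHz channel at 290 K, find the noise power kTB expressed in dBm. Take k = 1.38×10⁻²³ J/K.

P_n = kTB = 1.38×10⁻²³ × 290 × 1.26×10⁷ = 5.04×10⁻¹⁴ W
In dBm: 10 log₁₀(5.04×10⁻¹⁴ / 10⁻³) = −103.0 dBm

−103.0 dBm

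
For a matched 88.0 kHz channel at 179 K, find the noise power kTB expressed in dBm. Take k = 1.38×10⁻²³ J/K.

−126.6 dBm

P_n = kTB = 1.38×10⁻²³ × 179 × 8.80×10⁴ = 2.17×10⁻¹⁶ W
In dBm: 10 log₁₀(2.17×10⁻¹⁶ / 10⁻³) = −126.6 dBm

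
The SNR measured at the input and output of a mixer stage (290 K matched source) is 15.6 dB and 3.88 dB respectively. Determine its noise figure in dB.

NF (dB) = SNR_in(dB) − SNR_out(dB) when the source is at T₀
NF = 15.6 − 3.88 = 11.72 dB

11.72 dB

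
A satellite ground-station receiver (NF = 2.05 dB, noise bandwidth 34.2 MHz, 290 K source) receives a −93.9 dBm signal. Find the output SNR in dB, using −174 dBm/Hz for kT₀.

2.7 dB

Noise floor: N = −174 + 10 log₁₀(B) + NF
10 log₁₀(3.42×10⁷) = 75.34 dB
N = −174 + 75.34 + 2.05 = −96.61 dBm
SNR = P_sig − N = −93.9 − (−96.61) = 2.71 dB → 2.7 dB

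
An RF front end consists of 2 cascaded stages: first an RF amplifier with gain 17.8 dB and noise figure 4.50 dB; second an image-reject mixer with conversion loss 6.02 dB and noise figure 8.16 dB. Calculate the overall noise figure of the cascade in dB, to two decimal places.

4.64 dB

Convert to linear (a loss of L dB is a gain of −L dB): F_i = 10^(NF_i/10), G_i = 10^(G_i,dB/10)
  Stage 1: F_1 = 10^(4.50/10) = 2.818, G_1 = 10^(17.8/10) = 60.26
  Stage 2: F_2 = 10^(8.16/10) = 6.546, G_2 = 10^(−6.02/10) = 0.2500
Friis cascade:
  F = 2.818 + (6.546 − 1)/60.26 = 2.910
NF = 10 log₁₀(2.910) = 4.64 dB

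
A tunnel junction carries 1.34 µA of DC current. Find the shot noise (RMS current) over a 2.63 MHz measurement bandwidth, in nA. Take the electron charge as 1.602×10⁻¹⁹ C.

1.06 nA

I_n = √(2qI·B)
2qI·B = 2 × 1.602×10⁻¹⁹ × 1.34×10⁻⁶ × 2.63×10⁶ = 1.13×10⁻¹⁸ A²
I_n = √(1.13×10⁻¹⁸) = 1.06×10⁻⁹ A = 1.06 nA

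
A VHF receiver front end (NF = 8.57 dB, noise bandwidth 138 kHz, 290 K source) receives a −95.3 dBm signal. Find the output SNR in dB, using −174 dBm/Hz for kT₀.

18.7 dB

Noise floor: N = −174 + 10 log₁₀(B) + NF
10 log₁₀(1.38×10⁵) = 51.4 dB
N = −174 + 51.4 + 8.57 = −114.03 dBm
SNR = P_sig − N = −95.3 − (−114.03) = 18.73 dB → 18.7 dB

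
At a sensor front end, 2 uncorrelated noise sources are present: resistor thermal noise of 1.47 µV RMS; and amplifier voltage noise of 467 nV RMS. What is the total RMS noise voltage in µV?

Uncorrelated sources add in power (mean-square): V_tot = √(ΣV_i²)
V_tot = √[(1.47×10⁻⁶)² + (4.67×10⁻⁷)²] = 1.54×10⁻⁶ V = 1.54 µV

1.54 µV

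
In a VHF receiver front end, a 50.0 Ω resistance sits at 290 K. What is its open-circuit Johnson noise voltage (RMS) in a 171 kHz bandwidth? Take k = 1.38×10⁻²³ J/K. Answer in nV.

V_n = √(4kTRB)
4kTRB = 4 × 1.38×10⁻²³ × 290 × 5.00×10¹ × 1.71×10⁵ = 1.37×10⁻¹³ V²
V_n = √(1.37×10⁻¹³) = 3.70×10⁻⁷ V = 370 nV

370 nV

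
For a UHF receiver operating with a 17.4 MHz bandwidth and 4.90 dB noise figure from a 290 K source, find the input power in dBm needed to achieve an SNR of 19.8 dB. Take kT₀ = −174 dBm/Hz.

−76.9 dBm

Sensitivity = −174 + 10 log₁₀(B) + NF + SNR_min
= −174 + 72.41 + 4.90 + 19.8
= −76.89 dBm → −76.9 dBm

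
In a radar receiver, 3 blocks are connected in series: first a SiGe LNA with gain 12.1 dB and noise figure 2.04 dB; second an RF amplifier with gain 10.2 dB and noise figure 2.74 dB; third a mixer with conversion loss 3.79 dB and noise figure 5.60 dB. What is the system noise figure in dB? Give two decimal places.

2.23 dB

Convert to linear (a loss of L dB is a gain of −L dB): F_i = 10^(NF_i/10), G_i = 10^(G_i,dB/10)
  Stage 1: F_1 = 10^(2.04/10) = 1.600, G_1 = 10^(12.1/10) = 16.22
  Stage 2: F_2 = 10^(2.74/10) = 1.879, G_2 = 10^(10.2/10) = 10.47
  Stage 3: F_3 = 10^(5.60/10) = 3.631, G_3 = 10^(−3.79/10) = 0.4178
Friis cascade:
  F = 1.600 + (1.879 − 1)/16.22 + (3.631 − 1)/169.8 = 1.669
NF = 10 log₁₀(1.669) = 2.23 dB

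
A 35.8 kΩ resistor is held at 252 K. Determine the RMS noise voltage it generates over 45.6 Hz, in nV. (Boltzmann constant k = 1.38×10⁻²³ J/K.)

V_n = √(4kTRB)
4kTRB = 4 × 1.38×10⁻²³ × 252 × 3.58×10⁴ × 4.56×10¹ = 2.27×10⁻¹⁴ V²
V_n = √(2.27×10⁻¹⁴) = 1.51×10⁻⁷ V = 151 nV

151 nV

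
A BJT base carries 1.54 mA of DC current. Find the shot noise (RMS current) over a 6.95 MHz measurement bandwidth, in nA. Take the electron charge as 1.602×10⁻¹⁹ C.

58.6 nA

I_n = √(2qI·B)
2qI·B = 2 × 1.602×10⁻¹⁹ × 1.54×10⁻³ × 6.95×10⁶ = 3.43×10⁻¹⁵ A²
I_n = √(3.43×10⁻¹⁵) = 5.86×10⁻⁸ A = 58.6 nA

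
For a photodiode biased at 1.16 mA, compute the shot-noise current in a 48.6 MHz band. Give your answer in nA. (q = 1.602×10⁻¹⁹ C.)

I_n = √(2qI·B)
2qI·B = 2 × 1.602×10⁻¹⁹ × 1.16×10⁻³ × 4.86×10⁷ = 1.81×10⁻¹⁴ A²
I_n = √(1.81×10⁻¹⁴) = 1.34×10⁻⁷ A = 134 nA

134 nA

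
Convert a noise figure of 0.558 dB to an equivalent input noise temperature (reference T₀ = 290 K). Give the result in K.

F = 10^(0.558/10) = 1.1371
T_e = (F − 1)·T₀ = (1.1371 − 1) × 290 = 39.8 K

39.8 K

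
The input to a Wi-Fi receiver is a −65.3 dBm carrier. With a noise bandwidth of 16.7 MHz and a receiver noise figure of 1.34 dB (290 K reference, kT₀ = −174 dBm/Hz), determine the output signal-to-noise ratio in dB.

Noise floor: N = −174 + 10 log₁₀(B) + NF
10 log₁₀(1.67×10⁷) = 72.23 dB
N = −174 + 72.23 + 1.34 = −100.43 dBm
SNR = P_sig − N = −65.3 − (−100.43) = 35.13 dB → 35.1 dB

35.1 dB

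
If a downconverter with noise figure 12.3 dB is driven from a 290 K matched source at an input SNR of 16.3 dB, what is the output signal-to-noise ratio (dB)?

By definition F = SNR_in/SNR_out, so in dB: SNR_out = SNR_in − NF
SNR_out = 16.3 − 12.3 = 4.0 dB

4.0 dB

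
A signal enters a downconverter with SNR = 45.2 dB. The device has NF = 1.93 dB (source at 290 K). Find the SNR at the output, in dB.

43.27 dB

By definition F = SNR_in/SNR_out, so in dB: SNR_out = SNR_in − NF
SNR_out = 45.2 − 1.93 = 43.27 dB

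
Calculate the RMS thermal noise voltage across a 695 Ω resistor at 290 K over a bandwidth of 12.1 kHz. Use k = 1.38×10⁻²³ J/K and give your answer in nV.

V_n = √(4kTRB)
4kTRB = 4 × 1.38×10⁻²³ × 290 × 6.95×10² × 1.21×10⁴ = 1.35×10⁻¹³ V²
V_n = √(1.35×10⁻¹³) = 3.67×10⁻⁷ V = 367 nV

367 nV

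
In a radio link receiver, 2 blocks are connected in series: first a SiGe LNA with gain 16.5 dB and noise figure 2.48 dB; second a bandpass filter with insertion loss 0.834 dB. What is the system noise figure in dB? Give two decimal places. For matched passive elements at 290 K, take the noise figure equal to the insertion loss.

2.49 dB

Convert to linear (a loss of L dB is a gain of −L dB): F_i = 10^(NF_i/10), G_i = 10^(G_i,dB/10)
  Stage 1: F_1 = 10^(2.48/10) = 1.770, G_1 = 10^(16.5/10) = 44.67
  Stage 2: F_2 = 10^(0.834/10) = 1.212, G_2 = 10^(−0.834/10) = 0.8253
Friis cascade:
  F = 1.770 + (1.212 − 1)/44.67 = 1.775
NF = 10 log₁₀(1.775) = 2.49 dB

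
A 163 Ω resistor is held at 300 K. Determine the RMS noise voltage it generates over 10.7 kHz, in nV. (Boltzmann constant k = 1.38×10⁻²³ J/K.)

V_n = √(4kTRB)
4kTRB = 4 × 1.38×10⁻²³ × 300 × 1.63×10² × 1.07×10⁴ = 2.89×10⁻¹⁴ V²
V_n = √(2.89×10⁻¹⁴) = 1.70×10⁻⁷ V = 170 nV

170 nV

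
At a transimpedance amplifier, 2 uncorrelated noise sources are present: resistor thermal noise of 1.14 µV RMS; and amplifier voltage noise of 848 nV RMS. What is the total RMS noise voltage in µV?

Uncorrelated sources add in power (mean-square): V_tot = √(ΣV_i²)
V_tot = √[(1.14×10⁻⁶)² + (8.48×10⁻⁷)²] = 1.42×10⁻⁶ V = 1.42 µV

1.42 µV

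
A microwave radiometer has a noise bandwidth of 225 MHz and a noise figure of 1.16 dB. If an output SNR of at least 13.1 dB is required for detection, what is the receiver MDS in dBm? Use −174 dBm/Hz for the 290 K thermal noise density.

−76.2 dBm

Sensitivity = −174 + 10 log₁₀(B) + NF + SNR_min
= −174 + 83.52 + 1.16 + 13.1
= −76.22 dBm → −76.2 dBm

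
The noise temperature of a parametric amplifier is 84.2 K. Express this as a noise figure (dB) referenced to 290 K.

F = 1 + T_e/T₀ = 1 + 84.2/290 = 1.29034
NF = 10 log₁₀(1.29034) = 1.11 dB

1.11 dB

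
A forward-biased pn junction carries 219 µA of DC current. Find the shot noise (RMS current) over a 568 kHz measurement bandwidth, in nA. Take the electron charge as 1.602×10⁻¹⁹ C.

I_n = √(2qI·B)
2qI·B = 2 × 1.602×10⁻¹⁹ × 2.19×10⁻⁴ × 5.68×10⁵ = 3.99×10⁻¹⁷ A²
I_n = √(3.99×10⁻¹⁷) = 6.31×10⁻⁹ A = 6.31 nA

6.31 nA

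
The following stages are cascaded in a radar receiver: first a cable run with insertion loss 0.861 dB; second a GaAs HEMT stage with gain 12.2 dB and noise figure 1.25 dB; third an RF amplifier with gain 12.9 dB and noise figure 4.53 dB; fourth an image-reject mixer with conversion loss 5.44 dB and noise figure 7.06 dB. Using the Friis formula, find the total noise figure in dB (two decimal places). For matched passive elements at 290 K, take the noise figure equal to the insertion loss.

2.50 dB

Convert to linear (a loss of L dB is a gain of −L dB): F_i = 10^(NF_i/10), G_i = 10^(G_i,dB/10)
  Stage 1: F_1 = 10^(0.861/10) = 1.219, G_1 = 10^(−0.861/10) = 0.8202
  Stage 2: F_2 = 10^(1.25/10) = 1.334, G_2 = 10^(12.2/10) = 16.60
  Stage 3: F_3 = 10^(4.53/10) = 2.838, G_3 = 10^(12.9/10) = 19.50
  Stage 4: F_4 = 10^(7.06/10) = 5.082, G_4 = 10^(−5.44/10) = 0.2858
Friis cascade:
  F = 1.219 + (1.334 − 1)/0.8202 + (2.838 − 1)/13.61 + (5.082 − 1)/265.4 = 1.776
NF = 10 log₁₀(1.776) = 2.50 dB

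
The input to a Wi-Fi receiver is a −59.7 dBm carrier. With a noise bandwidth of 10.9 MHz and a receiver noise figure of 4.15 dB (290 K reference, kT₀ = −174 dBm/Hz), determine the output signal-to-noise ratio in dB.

39.8 dB

Noise floor: N = −174 + 10 log₁₀(B) + NF
10 log₁₀(1.09×10⁷) = 70.37 dB
N = −174 + 70.37 + 4.15 = −99.48 dBm
SNR = P_sig − N = −59.7 − (−99.48) = 39.78 dB → 39.8 dB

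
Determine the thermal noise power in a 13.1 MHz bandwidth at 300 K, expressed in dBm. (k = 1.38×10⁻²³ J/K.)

−102.7 dBm

P_n = kTB = 1.38×10⁻²³ × 300 × 1.31×10⁷ = 5.42×10⁻¹⁴ W
In dBm: 10 log₁₀(5.42×10⁻¹⁴ / 10⁻³) = −102.7 dBm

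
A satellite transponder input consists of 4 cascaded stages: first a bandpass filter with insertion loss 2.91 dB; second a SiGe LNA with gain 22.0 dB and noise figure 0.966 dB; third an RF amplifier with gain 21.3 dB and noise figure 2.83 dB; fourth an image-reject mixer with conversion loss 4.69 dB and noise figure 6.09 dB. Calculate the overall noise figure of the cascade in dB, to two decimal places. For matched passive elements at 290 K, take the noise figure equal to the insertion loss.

Convert to linear (a loss of L dB is a gain of −L dB): F_i = 10^(NF_i/10), G_i = 10^(G_i,dB/10)
  Stage 1: F_1 = 10^(2.91/10) = 1.954, G_1 = 10^(−2.91/10) = 0.5117
  Stage 2: F_2 = 10^(0.966/10) = 1.249, G_2 = 10^(22.0/10) = 158.5
  Stage 3: F_3 = 10^(2.83/10) = 1.919, G_3 = 10^(21.3/10) = 134.9
  Stage 4: F_4 = 10^(6.09/10) = 4.064, G_4 = 10^(−4.69/10) = 0.3396
Friis cascade:
  F = 1.954 + (1.249 − 1)/0.5117 + (1.919 − 1)/81.10 + (4.064 − 1)/1.094×10⁴ = 2.453
NF = 10 log₁₀(2.453) = 3.90 dB

3.90 dB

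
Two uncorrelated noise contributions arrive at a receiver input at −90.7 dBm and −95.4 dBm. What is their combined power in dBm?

Convert to linear, add, convert back:
P₁ = 8.51×10⁻¹³ W, P₂ = 2.88×10⁻¹³ W
P_tot = 1.14×10⁻¹² W → 10 log₁₀(P_tot / 10⁻³) = −89.4 dBm

−89.4 dBm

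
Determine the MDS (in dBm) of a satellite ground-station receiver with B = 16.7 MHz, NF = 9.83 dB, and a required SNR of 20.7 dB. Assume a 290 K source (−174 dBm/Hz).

−71.2 dBm

Sensitivity = −174 + 10 log₁₀(B) + NF + SNR_min
= −174 + 72.23 + 9.83 + 20.7
= −71.24 dBm → −71.2 dBm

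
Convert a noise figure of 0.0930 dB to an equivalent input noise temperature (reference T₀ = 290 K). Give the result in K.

6.28 K

F = 10^(0.0930/10) = 1.02164
T_e = (F − 1)·T₀ = (1.02164 − 1) × 290 = 6.28 K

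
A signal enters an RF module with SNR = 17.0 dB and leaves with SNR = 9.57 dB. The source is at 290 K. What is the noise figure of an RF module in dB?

NF (dB) = SNR_in(dB) − SNR_out(dB) when the source is at T₀
NF = 17.0 − 9.57 = 7.43 dB

7.43 dB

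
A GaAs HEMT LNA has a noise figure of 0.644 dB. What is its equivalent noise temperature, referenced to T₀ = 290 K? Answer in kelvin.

F = 10^(0.644/10) = 1.15985
T_e = (F − 1)·T₀ = (1.15985 − 1) × 290 = 46.4 K

46.4 K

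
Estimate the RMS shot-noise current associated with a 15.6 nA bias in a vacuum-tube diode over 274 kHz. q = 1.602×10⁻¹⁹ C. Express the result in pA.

37.0 pA

I_n = √(2qI·B)
2qI·B = 2 × 1.602×10⁻¹⁹ × 1.56×10⁻⁸ × 2.74×10⁵ = 1.37×10⁻²¹ A²
I_n = √(1.37×10⁻²¹) = 3.70×10⁻¹¹ A = 37.0 pA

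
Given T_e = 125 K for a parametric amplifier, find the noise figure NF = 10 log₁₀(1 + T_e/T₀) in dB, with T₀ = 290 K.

F = 1 + T_e/T₀ = 1 + 125/290 = 1.43103
NF = 10 log₁₀(1.43103) = 1.56 dB

1.56 dB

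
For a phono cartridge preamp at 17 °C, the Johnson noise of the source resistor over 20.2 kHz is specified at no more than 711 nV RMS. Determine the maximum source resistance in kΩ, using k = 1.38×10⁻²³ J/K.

1.56 kΩ

T = 17 °C + 273.15 = 290.15 K
Johnson–Nyquist: V_n = √(4kTRB) ⇒ R = V_n² / (4kTB)
4kTB = 4 × 1.38×10⁻²³ × 290.15 × 2.02×10⁴ = 3.24×10⁻¹⁶
R = (7.11×10⁻⁷)² / 3.24×10⁻¹⁶ = 1.56×10³ Ω = 1.56 kΩ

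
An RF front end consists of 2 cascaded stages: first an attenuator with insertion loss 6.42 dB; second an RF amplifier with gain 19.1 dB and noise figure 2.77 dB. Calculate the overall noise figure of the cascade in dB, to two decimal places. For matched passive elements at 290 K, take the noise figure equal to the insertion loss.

Convert to linear (a loss of L dB is a gain of −L dB): F_i = 10^(NF_i/10), G_i = 10^(G_i,dB/10)
  Stage 1: F_1 = 10^(6.42/10) = 4.385, G_1 = 10^(−6.42/10) = 0.2280
  Stage 2: F_2 = 10^(2.77/10) = 1.892, G_2 = 10^(19.1/10) = 81.28
Friis cascade:
  F = 4.385 + (1.892 − 1)/0.2280 = 8.299
NF = 10 log₁₀(8.299) = 9.19 dB

9.19 dB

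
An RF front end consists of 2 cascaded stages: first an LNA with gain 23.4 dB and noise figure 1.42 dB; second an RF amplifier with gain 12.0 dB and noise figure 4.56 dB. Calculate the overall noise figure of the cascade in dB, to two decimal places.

Convert to linear (a loss of L dB is a gain of −L dB): F_i = 10^(NF_i/10), G_i = 10^(G_i,dB/10)
  Stage 1: F_1 = 10^(1.42/10) = 1.387, G_1 = 10^(23.4/10) = 218.8
  Stage 2: F_2 = 10^(4.56/10) = 2.858, G_2 = 10^(12.0/10) = 15.85
Friis cascade:
  F = 1.387 + (2.858 − 1)/218.8 = 1.395
NF = 10 log₁₀(1.395) = 1.45 dB

1.45 dB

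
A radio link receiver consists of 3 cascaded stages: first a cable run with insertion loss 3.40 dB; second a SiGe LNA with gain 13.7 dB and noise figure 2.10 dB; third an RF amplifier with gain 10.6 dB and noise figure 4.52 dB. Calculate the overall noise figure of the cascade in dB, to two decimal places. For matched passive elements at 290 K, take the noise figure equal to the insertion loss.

5.70 dB

Convert to linear (a loss of L dB is a gain of −L dB): F_i = 10^(NF_i/10), G_i = 10^(G_i,dB/10)
  Stage 1: F_1 = 10^(3.40/10) = 2.188, G_1 = 10^(−3.40/10) = 0.4571
  Stage 2: F_2 = 10^(2.10/10) = 1.622, G_2 = 10^(13.7/10) = 23.44
  Stage 3: F_3 = 10^(4.52/10) = 2.831, G_3 = 10^(10.6/10) = 11.48
Friis cascade:
  F = 2.188 + (1.622 − 1)/0.4571 + (2.831 − 1)/10.72 = 3.719
NF = 10 log₁₀(3.719) = 5.70 dB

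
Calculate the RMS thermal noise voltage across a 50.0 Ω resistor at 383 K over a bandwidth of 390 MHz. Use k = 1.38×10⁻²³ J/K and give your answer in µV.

20.3 µV

V_n = √(4kTRB)
4kTRB = 4 × 1.38×10⁻²³ × 383 × 5.00×10¹ × 3.90×10⁸ = 4.12×10⁻¹⁰ V²
V_n = √(4.12×10⁻¹⁰) = 2.03×10⁻⁵ V = 20.3 µV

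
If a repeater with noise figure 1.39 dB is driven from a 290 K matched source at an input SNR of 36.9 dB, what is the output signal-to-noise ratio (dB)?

By definition F = SNR_in/SNR_out, so in dB: SNR_out = SNR_in − NF
SNR_out = 36.9 − 1.39 = 35.51 dB

35.51 dB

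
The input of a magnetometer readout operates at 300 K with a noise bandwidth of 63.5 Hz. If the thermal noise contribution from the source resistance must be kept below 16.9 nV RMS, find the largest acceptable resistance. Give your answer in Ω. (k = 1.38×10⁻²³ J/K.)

Johnson–Nyquist: V_n = √(4kTRB) ⇒ R = V_n² / (4kTB)
4kTB = 4 × 1.38×10⁻²³ × 300 × 6.35×10¹ = 1.05×10⁻¹⁸
R = (1.69×10⁻⁸)² / 1.05×10⁻¹⁸ = 2.72×10² Ω = 272 Ω

272 Ω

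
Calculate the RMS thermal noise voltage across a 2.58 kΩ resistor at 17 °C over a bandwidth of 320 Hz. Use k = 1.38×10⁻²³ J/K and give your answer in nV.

T = 17 °C + 273.15 = 290.15 K
V_n = √(4kTRB)
4kTRB = 4 × 1.38×10⁻²³ × 290.15 × 2.58×10³ × 3.20×10² = 1.32×10⁻¹⁴ V²
V_n = √(1.32×10⁻¹⁴) = 1.15×10⁻⁷ V = 115 nV

115 nV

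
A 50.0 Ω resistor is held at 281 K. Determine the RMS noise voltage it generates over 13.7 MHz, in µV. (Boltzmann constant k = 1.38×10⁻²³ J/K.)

V_n = √(4kTRB)
4kTRB = 4 × 1.38×10⁻²³ × 281 × 5.00×10¹ × 1.37×10⁷ = 1.06×10⁻¹¹ V²
V_n = √(1.06×10⁻¹¹) = 3.26×10⁻⁶ V = 3.26 µV

3.26 µV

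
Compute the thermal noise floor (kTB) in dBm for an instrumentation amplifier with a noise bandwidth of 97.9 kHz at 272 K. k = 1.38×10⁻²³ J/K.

−124.3 dBm

P_n = kTB = 1.38×10⁻²³ × 272 × 9.79×10⁴ = 3.67×10⁻¹⁶ W
In dBm: 10 log₁₀(3.67×10⁻¹⁶ / 10⁻³) = −124.3 dBm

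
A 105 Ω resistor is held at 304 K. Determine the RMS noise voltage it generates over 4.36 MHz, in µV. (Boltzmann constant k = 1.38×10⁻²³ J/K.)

2.77 µV

V_n = √(4kTRB)
4kTRB = 4 × 1.38×10⁻²³ × 304 × 1.05×10² × 4.36×10⁶ = 7.68×10⁻¹² V²
V_n = √(7.68×10⁻¹²) = 2.77×10⁻⁶ V = 2.77 µV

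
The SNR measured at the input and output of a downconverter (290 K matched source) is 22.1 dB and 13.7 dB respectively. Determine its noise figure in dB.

8.4 dB

NF (dB) = SNR_in(dB) − SNR_out(dB) when the source is at T₀
NF = 22.1 − 13.7 = 8.4 dB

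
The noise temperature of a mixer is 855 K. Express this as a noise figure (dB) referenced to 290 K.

5.96 dB

F = 1 + T_e/T₀ = 1 + 855/290 = 3.94828
NF = 10 log₁₀(3.94828) = 5.96 dB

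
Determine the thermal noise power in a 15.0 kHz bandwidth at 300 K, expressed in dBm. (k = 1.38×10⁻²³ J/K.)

−132.1 dBm

P_n = kTB = 1.38×10⁻²³ × 300 × 1.50×10⁴ = 6.21×10⁻¹⁷ W
In dBm: 10 log₁₀(6.21×10⁻¹⁷ / 10⁻³) = −132.1 dBm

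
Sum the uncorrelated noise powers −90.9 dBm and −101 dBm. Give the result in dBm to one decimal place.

−90.5 dBm

Convert to linear, add, convert back:
P₁ = 8.13×10⁻¹³ W, P₂ = 7.94×10⁻¹⁴ W
P_tot = 8.92×10⁻¹³ W → 10 log₁₀(P_tot / 10⁻³) = −90.5 dBm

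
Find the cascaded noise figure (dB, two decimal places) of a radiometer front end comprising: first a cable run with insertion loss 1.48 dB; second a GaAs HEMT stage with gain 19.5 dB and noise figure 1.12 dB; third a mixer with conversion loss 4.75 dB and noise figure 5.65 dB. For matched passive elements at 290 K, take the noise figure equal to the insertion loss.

2.70 dB

Convert to linear (a loss of L dB is a gain of −L dB): F_i = 10^(NF_i/10), G_i = 10^(G_i,dB/10)
  Stage 1: F_1 = 10^(1.48/10) = 1.406, G_1 = 10^(−1.48/10) = 0.7112
  Stage 2: F_2 = 10^(1.12/10) = 1.294, G_2 = 10^(19.5/10) = 89.13
  Stage 3: F_3 = 10^(5.65/10) = 3.673, G_3 = 10^(−4.75/10) = 0.3350
Friis cascade:
  F = 1.406 + (1.294 − 1)/0.7112 + (3.673 − 1)/63.39 = 1.862
NF = 10 log₁₀(1.862) = 2.70 dB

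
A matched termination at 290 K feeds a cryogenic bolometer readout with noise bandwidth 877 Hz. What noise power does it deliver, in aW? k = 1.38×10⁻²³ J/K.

P_n = kTB = 1.38×10⁻²³ × 290 × 8.77×10² = 3.51×10⁻¹⁸ W = 3.51 aW

3.51 aW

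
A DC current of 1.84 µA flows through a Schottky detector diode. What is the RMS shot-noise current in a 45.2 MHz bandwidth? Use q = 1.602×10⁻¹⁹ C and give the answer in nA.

5.16 nA

I_n = √(2qI·B)
2qI·B = 2 × 1.602×10⁻¹⁹ × 1.84×10⁻⁶ × 4.52×10⁷ = 2.66×10⁻¹⁷ A²
I_n = √(2.66×10⁻¹⁷) = 5.16×10⁻⁹ A = 5.16 nA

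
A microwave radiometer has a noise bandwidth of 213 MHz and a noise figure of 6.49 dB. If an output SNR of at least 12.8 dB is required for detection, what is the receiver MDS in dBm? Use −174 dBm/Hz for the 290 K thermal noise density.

Sensitivity = −174 + 10 log₁₀(B) + NF + SNR_min
= −174 + 83.28 + 6.49 + 12.8
= −71.43 dBm → −71.4 dBm

−71.4 dBm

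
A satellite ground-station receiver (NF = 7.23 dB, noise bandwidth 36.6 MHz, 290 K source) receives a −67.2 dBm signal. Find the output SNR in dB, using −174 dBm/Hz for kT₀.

23.9 dB

Noise floor: N = −174 + 10 log₁₀(B) + NF
10 log₁₀(3.66×10⁷) = 75.63 dB
N = −174 + 75.63 + 7.23 = −91.14 dBm
SNR = P_sig − N = −67.2 − (−91.14) = 23.94 dB → 23.9 dB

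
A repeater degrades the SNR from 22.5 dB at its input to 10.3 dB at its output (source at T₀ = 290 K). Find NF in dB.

12.2 dB

NF (dB) = SNR_in(dB) − SNR_out(dB) when the source is at T₀
NF = 22.5 − 10.3 = 12.2 dB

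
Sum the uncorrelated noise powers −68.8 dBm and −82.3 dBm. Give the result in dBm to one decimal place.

Convert to linear, add, convert back:
P₁ = 1.32×10⁻¹⁰ W, P₂ = 5.89×10⁻¹² W
P_tot = 1.38×10⁻¹⁰ W → 10 log₁₀(P_tot / 10⁻³) = −68.6 dBm

−68.6 dBm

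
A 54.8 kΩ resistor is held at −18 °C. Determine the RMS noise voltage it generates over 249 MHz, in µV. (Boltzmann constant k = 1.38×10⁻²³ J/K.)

T = −18 °C + 273.15 = 255.15 K
V_n = √(4kTRB)
4kTRB = 4 × 1.38×10⁻²³ × 255.15 × 5.48×10⁴ × 2.49×10⁸ = 1.92×10⁻⁷ V²
V_n = √(1.92×10⁻⁷) = 4.38×10⁻⁴ V = 438 µV

438 µV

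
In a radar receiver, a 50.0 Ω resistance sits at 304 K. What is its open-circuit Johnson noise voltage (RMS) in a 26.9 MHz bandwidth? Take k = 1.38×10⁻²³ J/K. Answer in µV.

4.75 µV

V_n = √(4kTRB)
4kTRB = 4 × 1.38×10⁻²³ × 304 × 5.00×10¹ × 2.69×10⁷ = 2.26×10⁻¹¹ V²
V_n = √(2.26×10⁻¹¹) = 4.75×10⁻⁶ V = 4.75 µV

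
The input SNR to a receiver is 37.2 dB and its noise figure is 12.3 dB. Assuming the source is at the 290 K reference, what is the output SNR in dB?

By definition F = SNR_in/SNR_out, so in dB: SNR_out = SNR_in − NF
SNR_out = 37.2 − 12.3 = 24.9 dB

24.9 dB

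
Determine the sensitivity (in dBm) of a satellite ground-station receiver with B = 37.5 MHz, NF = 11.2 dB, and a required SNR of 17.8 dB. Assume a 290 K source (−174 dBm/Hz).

−69.3 dBm

Sensitivity = −174 + 10 log₁₀(B) + NF + SNR_min
= −174 + 75.74 + 11.2 + 17.8
= −69.26 dBm → −69.3 dBm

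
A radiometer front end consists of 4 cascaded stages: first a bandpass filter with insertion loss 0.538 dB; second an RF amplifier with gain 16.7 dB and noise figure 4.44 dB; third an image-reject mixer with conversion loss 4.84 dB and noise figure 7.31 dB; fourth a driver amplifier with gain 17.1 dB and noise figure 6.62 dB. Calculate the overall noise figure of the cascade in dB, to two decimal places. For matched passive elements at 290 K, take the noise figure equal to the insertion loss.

5.46 dB

Convert to linear (a loss of L dB is a gain of −L dB): F_i = 10^(NF_i/10), G_i = 10^(G_i,dB/10)
  Stage 1: F_1 = 10^(0.538/10) = 1.132, G_1 = 10^(−0.538/10) = 0.8835
  Stage 2: F_2 = 10^(4.44/10) = 2.780, G_2 = 10^(16.7/10) = 46.77
  Stage 3: F_3 = 10^(7.31/10) = 5.383, G_3 = 10^(−4.84/10) = 0.3281
  Stage 4: F_4 = 10^(6.62/10) = 4.592, G_4 = 10^(17.1/10) = 51.29
Friis cascade:
  F = 1.132 + (2.780 − 1)/0.8835 + (5.383 − 1)/41.32 + (4.592 − 1)/13.56 = 3.517
NF = 10 log₁₀(3.517) = 5.46 dB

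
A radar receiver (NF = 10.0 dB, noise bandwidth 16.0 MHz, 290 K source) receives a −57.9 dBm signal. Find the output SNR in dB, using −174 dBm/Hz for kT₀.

34.1 dB

Noise floor: N = −174 + 10 log₁₀(B) + NF
10 log₁₀(1.60×10⁷) = 72.04 dB
N = −174 + 72.04 + 10.0 = −91.96 dBm
SNR = P_sig − N = −57.9 − (−91.96) = 34.06 dB → 34.1 dB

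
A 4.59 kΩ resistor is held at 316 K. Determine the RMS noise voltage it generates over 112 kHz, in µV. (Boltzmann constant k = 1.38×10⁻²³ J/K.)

V_n = √(4kTRB)
4kTRB = 4 × 1.38×10⁻²³ × 316 × 4.59×10³ × 1.12×10⁵ = 8.97×10⁻¹² V²
V_n = √(8.97×10⁻¹²) = 2.99×10⁻⁶ V = 2.99 µV

2.99 µV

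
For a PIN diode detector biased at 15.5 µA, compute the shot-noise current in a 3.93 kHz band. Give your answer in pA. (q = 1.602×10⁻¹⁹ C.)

140 pA

I_n = √(2qI·B)
2qI·B = 2 × 1.602×10⁻¹⁹ × 1.55×10⁻⁵ × 3.93×10³ = 1.95×10⁻²⁰ A²
I_n = √(1.95×10⁻²⁰) = 1.40×10⁻¹⁰ A = 140 pA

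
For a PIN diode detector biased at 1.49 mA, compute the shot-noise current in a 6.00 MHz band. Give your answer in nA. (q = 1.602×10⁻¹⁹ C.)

53.5 nA

I_n = √(2qI·B)
2qI·B = 2 × 1.602×10⁻¹⁹ × 1.49×10⁻³ × 6.00×10⁶ = 2.86×10⁻¹⁵ A²
I_n = √(2.86×10⁻¹⁵) = 5.35×10⁻⁸ A = 53.5 nA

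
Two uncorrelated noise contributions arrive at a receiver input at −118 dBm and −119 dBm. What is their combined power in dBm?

Convert to linear, add, convert back:
P₁ = 1.58×10⁻¹⁵ W, P₂ = 1.26×10⁻¹⁵ W
P_tot = 2.84×10⁻¹⁵ W → 10 log₁₀(P_tot / 10⁻³) = −115.5 dBm

−115.5 dBm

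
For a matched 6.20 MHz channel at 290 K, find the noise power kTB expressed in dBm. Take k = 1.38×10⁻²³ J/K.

−106.1 dBm

P_n = kTB = 1.38×10⁻²³ × 290 × 6.20×10⁶ = 2.48×10⁻¹⁴ W
In dBm: 10 log₁₀(2.48×10⁻¹⁴ / 10⁻³) = −106.1 dBm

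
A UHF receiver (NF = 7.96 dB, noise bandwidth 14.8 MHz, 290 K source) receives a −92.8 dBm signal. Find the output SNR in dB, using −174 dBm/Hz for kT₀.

1.5 dB

Noise floor: N = −174 + 10 log₁₀(B) + NF
10 log₁₀(1.48×10⁷) = 71.7 dB
N = −174 + 71.7 + 7.96 = −94.34 dBm
SNR = P_sig − N = −92.8 − (−94.34) = 1.54 dB → 1.5 dB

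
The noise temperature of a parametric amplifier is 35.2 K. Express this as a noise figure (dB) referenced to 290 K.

F = 1 + T_e/T₀ = 1 + 35.2/290 = 1.12138
NF = 10 log₁₀(1.12138) = 0.498 dB

0.498 dB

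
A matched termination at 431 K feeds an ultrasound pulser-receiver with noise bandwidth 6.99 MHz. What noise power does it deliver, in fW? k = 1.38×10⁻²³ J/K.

41.6 fW

P_n = kTB = 1.38×10⁻²³ × 431 × 6.99×10⁶ = 4.16×10⁻¹⁴ W = 41.6 fW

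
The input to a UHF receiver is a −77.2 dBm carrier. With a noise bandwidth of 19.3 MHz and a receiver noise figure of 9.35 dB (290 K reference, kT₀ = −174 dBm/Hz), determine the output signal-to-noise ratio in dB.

Noise floor: N = −174 + 10 log₁₀(B) + NF
10 log₁₀(1.93×10⁷) = 72.86 dB
N = −174 + 72.86 + 9.35 = −91.79 dBm
SNR = P_sig − N = −77.2 − (−91.79) = 14.59 dB → 14.6 dB

14.6 dB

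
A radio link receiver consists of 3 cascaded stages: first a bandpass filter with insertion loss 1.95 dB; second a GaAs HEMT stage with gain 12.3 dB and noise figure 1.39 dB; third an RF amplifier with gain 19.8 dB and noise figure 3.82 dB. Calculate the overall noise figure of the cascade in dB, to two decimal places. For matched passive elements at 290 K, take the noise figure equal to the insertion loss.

3.59 dB

Convert to linear (a loss of L dB is a gain of −L dB): F_i = 10^(NF_i/10), G_i = 10^(G_i,dB/10)
  Stage 1: F_1 = 10^(1.95/10) = 1.567, G_1 = 10^(−1.95/10) = 0.6383
  Stage 2: F_2 = 10^(1.39/10) = 1.377, G_2 = 10^(12.3/10) = 16.98
  Stage 3: F_3 = 10^(3.82/10) = 2.410, G_3 = 10^(19.8/10) = 95.50
Friis cascade:
  F = 1.567 + (1.377 − 1)/0.6383 + (2.410 − 1)/10.84 = 2.288
NF = 10 log₁₀(2.288) = 3.59 dB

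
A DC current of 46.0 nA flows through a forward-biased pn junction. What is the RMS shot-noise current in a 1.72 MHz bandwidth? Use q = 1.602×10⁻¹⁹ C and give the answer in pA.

159 pA

I_n = √(2qI·B)
2qI·B = 2 × 1.602×10⁻¹⁹ × 4.60×10⁻⁸ × 1.72×10⁶ = 2.54×10⁻²⁰ A²
I_n = √(2.54×10⁻²⁰) = 1.59×10⁻¹⁰ A = 159 pA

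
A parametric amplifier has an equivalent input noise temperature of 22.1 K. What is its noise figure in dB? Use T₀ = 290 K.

0.319 dB

F = 1 + T_e/T₀ = 1 + 22.1/290 = 1.07621
NF = 10 log₁₀(1.07621) = 0.319 dB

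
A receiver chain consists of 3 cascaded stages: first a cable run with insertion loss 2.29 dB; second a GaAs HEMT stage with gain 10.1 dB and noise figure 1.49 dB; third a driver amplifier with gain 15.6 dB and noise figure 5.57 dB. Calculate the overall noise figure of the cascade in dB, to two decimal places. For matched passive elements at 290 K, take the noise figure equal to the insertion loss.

4.50 dB

Convert to linear (a loss of L dB is a gain of −L dB): F_i = 10^(NF_i/10), G_i = 10^(G_i,dB/10)
  Stage 1: F_1 = 10^(2.29/10) = 1.694, G_1 = 10^(−2.29/10) = 0.5902
  Stage 2: F_2 = 10^(1.49/10) = 1.409, G_2 = 10^(10.1/10) = 10.23
  Stage 3: F_3 = 10^(5.57/10) = 3.606, G_3 = 10^(15.6/10) = 36.31
Friis cascade:
  F = 1.694 + (1.409 − 1)/0.5902 + (3.606 − 1)/6.039 = 2.819
NF = 10 log₁₀(2.819) = 4.50 dB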